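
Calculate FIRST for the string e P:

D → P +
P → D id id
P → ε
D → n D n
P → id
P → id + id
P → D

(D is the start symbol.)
{ 'e' }

To compute FIRST(e P), process the symbols left to right:
Symbol e is a terminal. Add 'e' and stop.
FIRST(e P) = { 'e' }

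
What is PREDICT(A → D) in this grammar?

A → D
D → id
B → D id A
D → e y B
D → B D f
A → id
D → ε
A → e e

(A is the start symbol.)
{ $, 'e', 'f', 'id' }

PREDICT(A → D) = (FIRST(RHS) \ {ε}) ∪ (FOLLOW(A) if ε ∈ FIRST(RHS), i.e. RHS ⇒* ε)
FIRST(D) = { 'e', 'id', ε }
FIRST(D) = { 'e', 'id', ε }
ε ∈ FIRST(D) (the right-hand side is nullable), so add FOLLOW(A) = { $, 'e', 'f', 'id' }
PREDICT(A → D) = { $, 'e', 'f', 'id' }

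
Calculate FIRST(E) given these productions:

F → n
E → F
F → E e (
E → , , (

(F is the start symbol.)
{ ',', 'n' }

To compute FIRST(E), examine every production with E on the left-hand side, reading each right-hand side left to right until a non-nullable symbol is reached.

FIRST sets of the other non-terminals involved (by the same procedure, iterated to a fixed point):
  FIRST(F) = { ',', 'n' }

From E → F:
  - F is a non-terminal: add FIRST(F) \ {ε} = { ',', 'n' }
    F is not nullable, so stop
From E → , , (:
  - ',' is a terminal: add ',' and stop

Collecting: FIRST(E) = { ',', 'n' }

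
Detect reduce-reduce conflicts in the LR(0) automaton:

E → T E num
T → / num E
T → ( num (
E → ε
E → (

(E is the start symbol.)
Augment with E' → E and build the canonical LR(0) collection (I0 = CLOSURE({[E' → . E]}), then GOTO on every symbol after a dot until no new states appear). It has 11 states:
  I0: { [E → . (], [E → . T E num], [E → .], [E' → . E], [T → . ( num (], [T → . / num E] }  — shift, reduce
  I1: { [E → ( .], [T → ( . num (] }  — shift, reduce
  I2: { [T → / . num E] }  — shift
  I3: { [E' → E .] }  — accept
  I4: { [E → . (], [E → . T E num], [E → .], [E → T . E num], [T → . ( num (], [T → . / num E] }  — shift, reduce
  I5: { [E → T E . num] }  — shift
  I6: { [E → T E num .] }  — reduce
  I7: { [E → . (], [E → . T E num], [E → .], [T → . ( num (], [T → . / num E], [T → / num . E] }  — shift, reduce
  I8: { [T → / num E .] }  — reduce
  I9: { [T → ( num . (] }  — shift
  I10: { [T → ( num ( .] }  — reduce

No state contains more than one complete item.

Answer: No reduce-reduce conflicts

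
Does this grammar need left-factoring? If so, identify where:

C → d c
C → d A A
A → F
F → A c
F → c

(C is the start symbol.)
Yes, C has productions with common prefix 'd'

Left-factoring is needed when two productions for the same non-terminal
share a common prefix on the right-hand side.

Productions for C:
  C → d c
  C → d A A
Productions for F:
  F → A c
  F → c

Found common prefix 'd' in productions for C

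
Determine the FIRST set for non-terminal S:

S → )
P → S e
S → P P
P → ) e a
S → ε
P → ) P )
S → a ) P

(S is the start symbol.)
FIRST sets of the other non-terminals involved (by the same procedure, iterated to a fixed point):
  FIRST(P) = { ')', 'a', 'e' }

From S → ):
  - ')' is a terminal: add ')' and stop
From S → P P:
  - P is a non-terminal: add FIRST(P) \ {ε} = { ')', 'a', 'e' }
    P is not nullable, so stop
From S → ε:
  - ε-production, so ε ∈ FIRST(S)
From S → a ) P:
  - a is a terminal: add 'a' and stop

Collecting: FIRST(S) = { ')', 'a', 'e', ε }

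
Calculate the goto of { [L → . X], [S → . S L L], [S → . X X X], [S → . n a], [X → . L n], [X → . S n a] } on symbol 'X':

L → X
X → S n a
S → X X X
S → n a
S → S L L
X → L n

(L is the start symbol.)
{ [L → . X], [L → X .], [S → . S L L], [S → . X X X], [S → . n a], [S → X . X X], [X → . L n], [X → . S n a] }

GOTO(I, 'X') = CLOSURE({ [A → αX.β] : [A → α.Xβ] ∈ I, X = 'X' })

Items with dot before 'X', with the dot advanced:
  [L → . X] → [L → X .]
  [S → . X X X] → [S → X . X X]
Closure of the advanced items:
  [S → X . X X] has the dot before X: add [X → . S n a], [X → . L n]
  [X → . S n a] has the dot before S: add [S → . X X X], [S → . n a], [S → . S L L]
  [X → . L n] has the dot before L: add [L → . X]

GOTO = { [L → . X], [L → X .], [S → . S L L], [S → . X X X], [S → . n a], [S → X . X X], [X → . L n], [X → . S n a] }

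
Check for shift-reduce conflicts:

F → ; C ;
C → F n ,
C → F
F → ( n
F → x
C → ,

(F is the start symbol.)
A shift-reduce conflict occurs when an LR(0) state has both:
  - a complete (reduce) item [A → α .] (dot at the end), and
  - a shift item [B → β . c γ] (dot before a terminal).

Augment with F' → F and build the canonical LR(0) collection (I0 = CLOSURE({[F' → . F]}), then GOTO on every symbol after a dot until no new states appear). It has 12 states:
  I0: { [F → . ( n], [F → . ; C ;], [F → . x], [F' → . F] }  — shift
  I1: { [F → ( . n] }  — shift
  I2: { [C → . ,], [C → . F n ,], [C → . F], [F → . ( n], [F → . ; C ;], [F → . x], [F → ; . C ;] }  — shift
  I3: { [F' → F .] }  — accept
  I4: { [F → x .] }  — reduce
  I5: { [C → , .] }  — reduce
  I6: { [F → ; C . ;] }  — shift
  I7: { [C → F . n ,], [C → F .] }  — shift, reduce
  I8: { [C → F n . ,] }  — shift
  I9: { [C → F n , .] }  — reduce
  I10: { [F → ; C ; .] }  — reduce
  I11: { [F → ( n .] }  — reduce

I7 contains reduce item [C → F .] and shift item [C → F . n ,] — shift-reduce conflict.

Answer: Yes — I7: [C → F .] vs [C → F . n ,]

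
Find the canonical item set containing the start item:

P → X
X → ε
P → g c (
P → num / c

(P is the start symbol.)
First, augment the grammar with P' → P
I₀ = CLOSURE({ [P' → . P] }):
  [P' → . P] has the dot before P: add [P → . X], [P → . g c (], [P → . num / c]
  [P → . X] has the dot before X: add [X → .]
No further items can be added.

I₀ = { [P → . X], [P → . g c (], [P → . num / c], [P' → . P], [X → .] }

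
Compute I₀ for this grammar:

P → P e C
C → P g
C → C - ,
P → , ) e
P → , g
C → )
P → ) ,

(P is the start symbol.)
First, augment the grammar with P' → P
I₀ = CLOSURE({ [P' → . P] }):
  [P' → . P] has the dot before P: add [P → . P e C], [P → . , ) e], [P → . , g], [P → . ) ,]
No further items can be added.

I₀ = { [P → . ) ,], [P → . , ) e], [P → . , g], [P → . P e C], [P' → . P] }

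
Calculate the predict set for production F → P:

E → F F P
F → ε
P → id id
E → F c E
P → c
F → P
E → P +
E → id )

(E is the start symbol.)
PREDICT(F → P) = (FIRST(RHS) \ {ε}) ∪ (FOLLOW(F) if ε ∈ FIRST(RHS), i.e. RHS ⇒* ε)
FIRST(P) = { 'c', 'id' }
FIRST(P) = { 'c', 'id' }
ε ∉ FIRST(P), so FOLLOW(F) is not added.
PREDICT(F → P) = { 'c', 'id' }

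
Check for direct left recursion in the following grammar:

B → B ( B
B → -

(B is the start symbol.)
Direct left recursion occurs when N → N α for some non-terminal N (the right-hand side begins with the left-hand side itself).

B → B ( B: LEFT RECURSIVE (starts with B)
B → -: starts with '-'

The grammar has direct left recursion on: B.

Answer: Yes, B is left-recursive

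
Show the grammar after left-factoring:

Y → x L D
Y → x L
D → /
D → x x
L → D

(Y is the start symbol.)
Left-factoring transforms A → αβ₁ | αβ₂ into A → αA' and A' → β₁ | β₂
(α is the longest common prefix among the alternatives). Repeat until
no nonterminal has two alternatives with a common prefix.

Round 1: Y has alternatives sharing prefix 'x L'. Introduce Y': Y → x L Y'
  Add: Y' → D
  Add: Y' → ε

No remaining common prefixes — done.

Resulting grammar:
Y → x L Y'
Y' → D
Y' → ε
D → /
D → x x
L → D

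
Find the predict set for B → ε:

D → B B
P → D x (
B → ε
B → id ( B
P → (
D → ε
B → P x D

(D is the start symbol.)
{ $, '(', 'id', 'x' }

PREDICT(B → ε) = (FIRST(RHS) \ {ε}) ∪ (FOLLOW(B) if ε ∈ FIRST(RHS), i.e. RHS ⇒* ε)
The right-hand side is ε (FIRST(ε) = { ε }), so the predict set is FOLLOW(B) = { $, '(', 'id', 'x' }
PREDICT(B → ε) = { $, '(', 'id', 'x' }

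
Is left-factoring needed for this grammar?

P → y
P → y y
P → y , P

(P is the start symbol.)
Yes, P has productions with common prefix 'y'

Left-factoring is needed when two productions for the same non-terminal
share a common prefix on the right-hand side.

Productions for P:
  P → y
  P → y y
  P → y , P

Found common prefix 'y' in productions for P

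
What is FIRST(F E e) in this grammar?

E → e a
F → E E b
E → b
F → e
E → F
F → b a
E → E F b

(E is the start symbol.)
FIRST sets of the non-terminals involved (from the grammar, by fixed-point iteration):
  FIRST(F) = { 'b', 'e' }

To compute FIRST(F E e), process the symbols left to right:
Symbol F is a non-terminal. Add FIRST(F) \ {ε} = { 'b', 'e' }
F is not nullable (ε ∉ FIRST(F)), so stop here.
FIRST(F E e) = { 'b', 'e' }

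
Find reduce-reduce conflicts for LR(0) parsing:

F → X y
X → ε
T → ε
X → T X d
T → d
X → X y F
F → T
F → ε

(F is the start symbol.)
Yes — I0: [F → .] vs [T → .]; I2: [F → T .] vs [T → .]; I5: [F → .] vs [F → X y .]; I7: [T → .] vs [X → .]; I10: [F → .] vs [T → .]

Augment with F' → F and build the canonical LR(0) collection (I0 = CLOSURE({[F' → . F]}), then GOTO on every symbol after a dot until no new states appear). It has 11 states:
  I0: { [F → . T], [F → . X y], [F → .], [F' → . F], [T → . d], [T → .], [X → . T X d], [X → . X y F], [X → .] }  — shift, 3 reduces
  I1: { [F' → F .] }  — accept
  I2: { [F → T .], [T → . d], [T → .], [X → . T X d], [X → . X y F], [X → .], [X → T . X d] }  — shift, 3 reduces
  I3: { [F → X . y], [X → X . y F] }  — shift
  I4: { [T → d .] }  — reduce
  I5: { [F → . T], [F → . X y], [F → .], [F → X y .], [T → . d], [T → .], [X → . T X d], [X → . X y F], [X → .], [X → X y . F] }  — shift, 4 reduces
  I6: { [X → X y F .] }  — reduce
  I7: { [T → . d], [T → .], [X → . T X d], [X → . X y F], [X → .], [X → T . X d] }  — shift, 2 reduces
  I8: { [X → T X . d], [X → X . y F] }  — shift
  I9: { [X → T X d .] }  — reduce
  I10: { [F → . T], [F → . X y], [F → .], [T → . d], [T → .], [X → . T X d], [X → . X y F], [X → .], [X → X y . F] }  — shift, 3 reduces

I0 contains complete items [F → .], [T → .], [X → .] — reduce-reduce conflict.
I2 contains complete items [F → T .], [T → .], [X → .] — reduce-reduce conflict.
I5 contains complete items [F → .], [F → X y .], [T → .], [X → .] — reduce-reduce conflict.
I7 contains complete items [T → .], [X → .] — reduce-reduce conflict.
I10 contains complete items [F → .], [T → .], [X → .] — reduce-reduce conflict.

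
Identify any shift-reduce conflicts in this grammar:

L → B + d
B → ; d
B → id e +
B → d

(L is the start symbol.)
No shift-reduce conflicts

Augment with L' → L and build the canonical LR(0) collection (I0 = CLOSURE({[L' → . L]}), then GOTO on every symbol after a dot until no new states appear). It has 11 states:
  I0: { [B → . ; d], [B → . d], [B → . id e +], [L → . B + d], [L' → . L] }  — shift
  I1: { [B → ; . d] }  — shift
  I2: { [L → B . + d] }  — shift
  I3: { [L' → L .] }  — accept
  I4: { [B → d .] }  — reduce
  I5: { [B → id . e +] }  — shift
  I6: { [B → id e . +] }  — shift
  I7: { [B → id e + .] }  — reduce
  I8: { [L → B + . d] }  — shift
  I9: { [L → B + d .] }  — reduce
  I10: { [B → ; d .] }  — reduce

No state contains both a complete item and a shift item.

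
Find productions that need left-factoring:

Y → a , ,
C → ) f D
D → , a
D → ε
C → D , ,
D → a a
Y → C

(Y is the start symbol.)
Left-factoring is needed when two productions for the same non-terminal
share a common prefix on the right-hand side.

Productions for Y:
  Y → a , ,
  Y → C
Productions for C:
  C → ) f D
  C → D , ,
Productions for D:
  D → , a
  D → ε
  D → a a

No common prefixes found.

Answer: No, left-factoring is not needed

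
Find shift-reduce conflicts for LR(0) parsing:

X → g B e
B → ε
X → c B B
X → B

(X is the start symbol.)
Yes — I0: [B → .] vs [X → . c B B]

Augment with X' → X and build the canonical LR(0) collection (I0 = CLOSURE({[X' → . X]}), then GOTO on every symbol after a dot until no new states appear). It has 9 states:
  I0: { [B → .], [X → . B], [X → . c B B], [X → . g B e], [X' → . X] }  — shift, reduce
  I1: { [X → B .] }  — reduce
  I2: { [X' → X .] }  — accept
  I3: { [B → .], [X → c . B B] }  — reduce
  I4: { [B → .], [X → g . B e] }  — reduce
  I5: { [X → g B . e] }  — shift
  I6: { [X → g B e .] }  — reduce
  I7: { [B → .], [X → c B . B] }  — reduce
  I8: { [X → c B B .] }  — reduce

I0 contains reduce item [B → .] and shift items [X → . c B B], [X → . g B e] — shift-reduce conflict.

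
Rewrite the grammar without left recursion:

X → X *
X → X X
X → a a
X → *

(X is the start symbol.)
X → a a X'
X → * X'
X' → * X'
X' → X X'
X' → ε

X is directly left-recursive. The standard transformation for
  A → A α₁ | ... | A α_m | β₁ | ... | β_n
is
  A  → β₁ A' | ... | β_n A'
  A' → α₁ A' | ... | α_m A' | ε

X → a a becomes X → a a X'
X → * becomes X → * X'
X → X * becomes X' → * X'
X → X X becomes X' → X X'
Add X' → ε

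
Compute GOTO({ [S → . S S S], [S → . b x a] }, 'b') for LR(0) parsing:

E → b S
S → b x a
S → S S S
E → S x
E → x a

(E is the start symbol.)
{ [S → b . x a] }

GOTO(I, 'b') = CLOSURE({ [A → αX.β] : [A → α.Xβ] ∈ I, X = 'b' })

Items with dot before 'b', with the dot advanced:
  [S → . b x a] → [S → b . x a]
Closure adds nothing (no advanced item has the dot before a non-terminal).

GOTO = { [S → b . x a] }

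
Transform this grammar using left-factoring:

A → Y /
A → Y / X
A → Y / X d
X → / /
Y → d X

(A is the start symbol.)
Left-factoring transforms A → αβ₁ | αβ₂ into A → αA' and A' → β₁ | β₂
(α is the longest common prefix among the alternatives). Repeat until
no nonterminal has two alternatives with a common prefix.

Round 1: A has alternatives sharing prefix 'Y /'. Introduce A': A → Y / A'
  Add: A' → ε
  Add: A' → X
  Add: A' → X d

Round 2: A' has alternatives sharing prefix 'X'. Introduce A'': A' → X A''
  Add: A'' → ε
  Add: A'' → d

No remaining common prefixes — done.

Resulting grammar:
A → Y / A'
A' → ε
A' → X A''
A'' → ε
A'' → d
X → / /
Y → d X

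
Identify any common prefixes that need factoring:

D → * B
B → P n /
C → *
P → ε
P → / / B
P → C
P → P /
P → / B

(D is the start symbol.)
Yes, P has productions with common prefix '/'

Left-factoring is needed when two productions for the same non-terminal
share a common prefix on the right-hand side.

Productions for P:
  P → ε
  P → / / B
  P → C
  P → P /
  P → / B

Found common prefix '/' in productions for P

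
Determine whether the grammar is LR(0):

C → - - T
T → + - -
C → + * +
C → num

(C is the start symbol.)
Yes, the grammar is LR(0)

Augment with C' → C and build the canonical LR(0) collection (I0 = CLOSURE({[C' → . C]}), then GOTO on every symbol after a dot until no new states appear). It has 12 states:
  I0: { [C → . + * +], [C → . - - T], [C → . num], [C' → . C] }  — shift
  I1: { [C → + . * +] }  — shift
  I2: { [C → - . - T] }  — shift
  I3: { [C' → C .] }  — accept
  I4: { [C → num .] }  — reduce
  I5: { [C → - - . T], [T → . + - -] }  — shift
  I6: { [T → + . - -] }  — shift
  I7: { [C → - - T .] }  — reduce
  I8: { [T → + - . -] }  — shift
  I9: { [T → + - - .] }  — reduce
  I10: { [C → + * . +] }  — shift
  I11: { [C → + * + .] }  — reduce

Every state is either a pure shift/goto state or contains exactly one complete item and nothing to shift — no conflicts. The grammar is LR(0).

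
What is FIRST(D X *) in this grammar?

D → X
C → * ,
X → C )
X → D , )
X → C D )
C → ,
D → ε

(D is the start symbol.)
{ '*', ',' }

FIRST sets of the non-terminals involved (from the grammar, by fixed-point iteration):
  FIRST(D) = { '*', ',', ε }
  FIRST(X) = { '*', ',' }

To compute FIRST(D X *), process the symbols left to right:
Symbol D is a non-terminal. Add FIRST(D) \ {ε} = { '*', ',' }
D is nullable (ε ∈ FIRST(D)), continue to the next symbol.
Symbol X is a non-terminal. Add FIRST(X) \ {ε} = { '*', ',' }
X is not nullable (ε ∉ FIRST(X)), so stop here.
FIRST(D X *) = { '*', ',' }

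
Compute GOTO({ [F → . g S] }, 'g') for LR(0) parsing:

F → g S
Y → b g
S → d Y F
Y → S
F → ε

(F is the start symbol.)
GOTO(I, 'g') = CLOSURE({ [A → αX.β] : [A → α.Xβ] ∈ I, X = 'g' })

Items with dot before 'g', with the dot advanced:
  [F → . g S] → [F → g . S]
Closure of the advanced items:
  [F → g . S] has the dot before S: add [S → . d Y F]

GOTO = { [F → g . S], [S → . d Y F] }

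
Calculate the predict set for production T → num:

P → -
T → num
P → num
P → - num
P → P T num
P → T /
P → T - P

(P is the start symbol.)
PREDICT(T → num) = (FIRST(RHS) \ {ε}) ∪ (FOLLOW(T) if ε ∈ FIRST(RHS), i.e. RHS ⇒* ε)
FIRST(num) = { 'num' }
ε ∉ FIRST(num), so FOLLOW(T) is not added.
PREDICT(T → num) = { 'num' }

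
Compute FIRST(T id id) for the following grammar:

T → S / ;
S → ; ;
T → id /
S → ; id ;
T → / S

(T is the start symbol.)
FIRST sets of the non-terminals involved (from the grammar, by fixed-point iteration):
  FIRST(T) = { '/', ';', 'id' }

To compute FIRST(T id id), process the symbols left to right:
Symbol T is a non-terminal. Add FIRST(T) \ {ε} = { '/', ';', 'id' }
T is not nullable (ε ∉ FIRST(T)), so stop here.
FIRST(T id id) = { '/', ';', 'id' }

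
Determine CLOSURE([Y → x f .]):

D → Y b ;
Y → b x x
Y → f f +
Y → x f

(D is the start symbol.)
To compute CLOSURE, for each item [A → α.Bβ] where B is a non-terminal, add [B → .γ] for all productions B → γ; repeat for the newly added items until nothing changes.

Start with: [Y → x f .]
The dot is at the end, so nothing is added.

CLOSURE = { [Y → x f .] }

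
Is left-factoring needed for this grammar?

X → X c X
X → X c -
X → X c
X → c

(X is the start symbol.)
Yes, X has productions with common prefix 'X c'

Left-factoring is needed when two productions for the same non-terminal
share a common prefix on the right-hand side.

Productions for X:
  X → X c X
  X → X c -
  X → X c
  X → c

Found common prefix 'X c' in productions for X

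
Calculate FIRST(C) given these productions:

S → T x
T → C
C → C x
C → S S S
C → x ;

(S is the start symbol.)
{ 'x' }

To compute FIRST(C), examine every production with C on the left-hand side, reading each right-hand side left to right until a non-nullable symbol is reached.

FIRST sets of the other non-terminals involved (by the same procedure, iterated to a fixed point):
  FIRST(S) = { 'x' }

From C → C x:
  - C is the symbol being defined: contributes nothing new
    C is not nullable, so stop
From C → S S S:
  - S is a non-terminal: add FIRST(S) \ {ε} = { 'x' }
    S is not nullable, so stop
From C → x ;:
  - x is a terminal: add 'x' and stop

Collecting: FIRST(C) = { 'x' }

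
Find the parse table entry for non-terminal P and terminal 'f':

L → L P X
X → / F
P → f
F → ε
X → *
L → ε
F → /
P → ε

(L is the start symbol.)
P → f

To find M[P, 'f'], we find productions for P where 'f' is in the predict set (PREDICT(N → α) = (FIRST(α) \ {ε}) ∪ (FOLLOW(N) if α ⇒* ε)).

Relevant sets:
  FOLLOW(P) = { '*', '/' }

P → f: PREDICT = { 'f' }
  'f' is in predict set, so this production goes in M[P, 'f']
P → ε: PREDICT = { '*', '/' }

M[P, 'f'] = P → f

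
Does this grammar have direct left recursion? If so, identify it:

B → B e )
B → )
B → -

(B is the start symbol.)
Direct left recursion occurs when N → N α for some non-terminal N (the right-hand side begins with the left-hand side itself).

B → B e ): LEFT RECURSIVE (starts with B)
B → ): starts with ')'
B → -: starts with '-'

The grammar has direct left recursion on: B.

Answer: Yes, B is left-recursive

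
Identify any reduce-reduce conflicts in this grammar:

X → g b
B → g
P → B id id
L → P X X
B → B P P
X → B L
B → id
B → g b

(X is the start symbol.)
Yes — I5: [B → g b .] vs [X → g b .]

A reduce-reduce conflict occurs when an LR(0) state has two complete items [A → α .] and [B → β .] — both call for a reduction, and with no lookahead the parser cannot choose between them.

Augment with X' → X and build the canonical LR(0) collection (I0 = CLOSURE({[X' → . X]}), then GOTO on every symbol after a dot until no new states appear). It has 18 states:
  I0: { [B → . B P P], [B → . g b], [B → . g], [B → . id], [X → . B L], [X → . g b], [X' → . X] }  — shift
  I1: { [B → . B P P], [B → . g b], [B → . g], [B → . id], [B → B . P P], [L → . P X X], [P → . B id id], [X → B . L] }  — shift
  I2: { [X' → X .] }  — accept
  I3: { [B → g . b], [B → g .], [X → g . b] }  — shift, reduce
  I4: { [B → id .] }  — reduce
  I5: { [B → g b .], [X → g b .] }  — 2 reduces
  I6: { [B → . B P P], [B → . g b], [B → . g], [B → . id], [B → B . P P], [P → . B id id], [P → B . id id] }  — shift
  I7: { [X → B L .] }  — reduce
  I8: { [B → . B P P], [B → . g b], [B → . g], [B → . id], [B → B P . P], [L → P . X X], [P → . B id id], [X → . B L], [X → . g b] }  — shift
  I9: { [B → g . b], [B → g .] }  — shift, reduce
  I10: { [B → g b .] }  — reduce
  I11: { [B → . B P P], [B → . g b], [B → . g], [B → . id], [B → B . P P], [L → . P X X], [P → . B id id], [P → B . id id], [X → B . L] }  — shift
  I12: { [B → B P P .] }  — reduce
  I13: { [B → . B P P], [B → . g b], [B → . g], [B → . id], [L → P X . X], [X → . B L], [X → . g b] }  — shift
  I14: { [L → P X X .] }  — reduce
  I15: { [B → id .], [P → B id . id] }  — shift, reduce
  I16: { [P → B id id .] }  — reduce
  I17: { [B → . B P P], [B → . g b], [B → . g], [B → . id], [B → B P . P], [P → . B id id] }  — shift

I5 contains complete items [B → g b .], [X → g b .] — reduce-reduce conflict.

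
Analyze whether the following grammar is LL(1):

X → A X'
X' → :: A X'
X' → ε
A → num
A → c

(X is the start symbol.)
Yes, the grammar is LL(1).

A grammar is LL(1) if for each non-terminal N with multiple productions, the predict sets of those productions are pairwise disjoint, where PREDICT(N → α) = (FIRST(α) \ {ε}) ∪ (FOLLOW(N) if α ⇒* ε).

Relevant sets:
  FOLLOW(X') = { $ }

For X':
  PREDICT(X' → :: A X') = { '::' }
  PREDICT(X' → ε) = { $ }
For A:
  PREDICT(A → num) = { 'num' }
  PREDICT(A → c) = { 'c' }
X has a single production, so nothing to check there.

All predict sets are disjoint. The grammar IS LL(1).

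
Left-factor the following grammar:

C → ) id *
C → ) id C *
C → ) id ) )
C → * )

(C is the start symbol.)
C → ) id C'
C' → *
C' → C *
C' → ) )
C → * )

Left-factoring transforms A → αβ₁ | αβ₂ into A → αA' and A' → β₁ | β₂
(α is the longest common prefix among the alternatives). Repeat until
no nonterminal has two alternatives with a common prefix.

Round 1: C has alternatives sharing prefix ') id'. Introduce C': C → ) id C'
  Add: C' → *
  Add: C' → C *
  Add: C' → ) )

No remaining common prefixes — done.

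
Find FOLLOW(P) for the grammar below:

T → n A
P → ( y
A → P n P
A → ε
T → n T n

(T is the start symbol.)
{ $, 'n' }

In A → P n P: P is followed by n P, add FIRST(n P) \ {ε} = { 'n' }
In A → P n P: P is at the end, add FOLLOW(A)

The FOLLOW sets referred to above (computed the same way, to a fixed point):
  FOLLOW(A) = { $, 'n' }

Taking the union: FOLLOW(P) = { $, 'n' }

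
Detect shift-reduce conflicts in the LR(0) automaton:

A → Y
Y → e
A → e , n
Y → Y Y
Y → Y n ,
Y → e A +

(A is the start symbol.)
A shift-reduce conflict occurs when an LR(0) state has both:
  - a complete (reduce) item [A → α .] (dot at the end), and
  - a shift item [B → β . c γ] (dot before a terminal).

Augment with A' → A and build the canonical LR(0) collection (I0 = CLOSURE({[A' → . A]}), then GOTO on every symbol after a dot until no new states appear). It has 12 states:
  I0: { [A → . Y], [A → . e , n], [A' → . A], [Y → . Y Y], [Y → . Y n ,], [Y → . e A +], [Y → . e] }  — shift
  I1: { [A' → A .] }  — accept
  I2: { [A → Y .], [Y → . Y Y], [Y → . Y n ,], [Y → . e A +], [Y → . e], [Y → Y . Y], [Y → Y . n ,] }  — shift, reduce
  I3: { [A → . Y], [A → . e , n], [A → e . , n], [Y → . Y Y], [Y → . Y n ,], [Y → . e A +], [Y → . e], [Y → e . A +], [Y → e .] }  — shift, reduce
  I4: { [A → e , . n] }  — shift
  I5: { [Y → e A . +] }  — shift
  I6: { [Y → e A + .] }  — reduce
  I7: { [A → e , n .] }  — reduce
  I8: { [Y → . Y Y], [Y → . Y n ,], [Y → . e A +], [Y → . e], [Y → Y . Y], [Y → Y . n ,], [Y → Y Y .] }  — shift, reduce
  I9: { [A → . Y], [A → . e , n], [Y → . Y Y], [Y → . Y n ,], [Y → . e A +], [Y → . e], [Y → e . A +], [Y → e .] }  — shift, reduce
  I10: { [Y → Y n . ,] }  — shift
  I11: { [Y → Y n , .] }  — reduce

I2 contains reduce item [A → Y .] and shift items [Y → Y . n ,], [Y → . e], [Y → . e A +] — shift-reduce conflict.
I3 contains reduce item [Y → e .] and shift items [A → . e , n], [A → e . , n], [Y → . e], [Y → . e A +] — shift-reduce conflict.
I8 contains reduce item [Y → Y Y .] and shift items [Y → Y . n ,], [Y → . e], [Y → . e A +] — shift-reduce conflict.
I9 contains reduce item [Y → e .] and shift items [A → . e , n], [Y → . e], [Y → . e A +] — shift-reduce conflict.

Answer: Yes — I2: [A → Y .] vs [Y → Y . n ,]; I3: [Y → e .] vs [A → . e , n]; I8: [Y → Y Y .] vs [Y → Y . n ,]; I9: [Y → e .] vs [A → . e , n]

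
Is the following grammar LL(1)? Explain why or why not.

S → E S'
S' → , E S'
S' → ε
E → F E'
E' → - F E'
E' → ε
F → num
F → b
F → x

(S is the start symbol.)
Yes, the grammar is LL(1).

Relevant sets:
  FOLLOW(S') = { $ }
  FOLLOW(E') = { $, ',' }

For S':
  PREDICT(S' → ',' E S') = { ',' }
  PREDICT(S' → ε) = { $ }
For E':
  PREDICT(E' → '-' F E') = { '-' }
  PREDICT(E' → ε) = { $, ',' }
For F:
  PREDICT(F → num) = { 'num' }
  PREDICT(F → b) = { 'b' }
  PREDICT(F → x) = { 'x' }
S, E have a single production, so nothing to check there.

All predict sets are disjoint. The grammar IS LL(1).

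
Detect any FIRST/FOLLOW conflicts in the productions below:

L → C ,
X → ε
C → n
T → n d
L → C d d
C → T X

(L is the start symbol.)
No FIRST/FOLLOW conflicts.

A FIRST/FOLLOW conflict occurs when a non-terminal N has a nullable alternative N → β (β ⇒* ε) and another alternative N → α with FIRST(α) ∩ FOLLOW(N) ≠ ∅: on such a lookahead the parser cannot decide between expanding α and letting N vanish via β.

Nullable non-terminals: X.
X has a nullable alternative but only one production, so nothing to check.

C, L, T have no nullable alternative, so no FIRST/FOLLOW check is needed there.

No FIRST/FOLLOW conflicts found.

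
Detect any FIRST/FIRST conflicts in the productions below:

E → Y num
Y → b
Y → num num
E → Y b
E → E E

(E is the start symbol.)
Yes. E → Y num / E → Y b on { 'b', 'num' }; E → Y num / E → E E on { 'b', 'num' }; E → Y b / E → E E on { 'b', 'num' }

FIRST sets of the non-terminals at (or reachable through a nullable prefix from) the front of some alternative:
  FIRST(Y) = { 'b', 'num' }
  FIRST(E) = { 'b', 'num' }

Productions for E:
  E → Y num: FIRST = { 'b', 'num' }
  E → Y b: FIRST = { 'b', 'num' }
  E → E E: FIRST = { 'b', 'num' }
Productions for Y:
  Y → b: FIRST = { 'b' }
  Y → num num: FIRST = { 'num' }

Conflict for E: E → Y num and E → Y b
  Overlap: { 'b', 'num' }
Conflict for E: E → Y num and E → E E
  Overlap: { 'b', 'num' }
Conflict for E: E → Y b and E → E E
  Overlap: { 'b', 'num' }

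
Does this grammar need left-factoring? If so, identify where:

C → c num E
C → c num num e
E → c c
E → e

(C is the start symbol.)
Left-factoring is needed when two productions for the same non-terminal
share a common prefix on the right-hand side.

Productions for C:
  C → c num E
  C → c num num e
Productions for E:
  E → c c
  E → e

Found common prefix 'c num' in productions for C

Answer: Yes, C has productions with common prefix 'c num'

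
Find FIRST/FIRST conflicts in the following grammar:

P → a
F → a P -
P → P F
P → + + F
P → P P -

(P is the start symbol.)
Yes. P → a / P → P F on { 'a' }; P → a / P → P P '-' on { 'a' }; P → P F / P → '+' '+' F on { '+' }; P → P F / P → P P '-' on { '+', 'a' }; P → '+' '+' F / P → P P '-' on { '+' }

A FIRST/FIRST conflict occurs when two productions N → α and N → β for the same non-terminal have FIRST(α) ∩ FIRST(β) ≠ ∅ (with ε ∈ FIRST of a nullable right-hand side, so two nullable alternatives also conflict).

FIRST sets of the non-terminals at (or reachable through a nullable prefix from) the front of some alternative:
  FIRST(P) = { '+', 'a' }

Productions for P:
  P → a: FIRST = { 'a' }
  P → P F: FIRST = { '+', 'a' }
  P → + + F: FIRST = { '+' }
  P → P P -: FIRST = { '+', 'a' }
F has only one production, so no FIRST/FIRST conflict is possible there.

Conflict for P: P → a and P → P F
  Overlap: { 'a' }
Conflict for P: P → a and P → P P -
  Overlap: { 'a' }
Conflict for P: P → P F and P → + + F
  Overlap: { '+' }
Conflict for P: P → P F and P → P P -
  Overlap: { '+', 'a' }
Conflict for P: P → + + F and P → P P -
  Overlap: { '+' }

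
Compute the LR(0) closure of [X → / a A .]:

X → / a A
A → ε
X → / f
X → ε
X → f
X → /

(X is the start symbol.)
{ [X → / a A .] }

Start with: [X → / a A .]
The dot is at the end, so nothing is added.

CLOSURE = { [X → / a A .] }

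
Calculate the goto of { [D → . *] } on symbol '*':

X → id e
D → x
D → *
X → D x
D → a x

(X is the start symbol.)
{ [D → * .] }

GOTO(I, '*') = CLOSURE({ [A → αX.β] : [A → α.Xβ] ∈ I, X = '*' })

Items with dot before '*', with the dot advanced:
  [D → . *] → [D → * .]
Closure adds nothing (no advanced item has the dot before a non-terminal).

GOTO = { [D → * .] }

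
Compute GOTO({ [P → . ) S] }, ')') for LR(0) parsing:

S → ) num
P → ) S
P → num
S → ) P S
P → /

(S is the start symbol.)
{ [P → ) . S], [S → . ) P S], [S → . ) num] }

GOTO(I, ')') = CLOSURE({ [A → αX.β] : [A → α.Xβ] ∈ I, X = ')' })

Items with dot before ')', with the dot advanced:
  [P → . ) S] → [P → ) . S]
Closure of the advanced items:
  [P → ) . S] has the dot before S: add [S → . ) num], [S → . ) P S]

GOTO = { [P → ) . S], [S → . ) P S], [S → . ) num] }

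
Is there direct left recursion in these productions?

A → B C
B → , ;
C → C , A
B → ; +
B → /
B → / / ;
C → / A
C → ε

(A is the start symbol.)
Direct left recursion occurs when N → N α for some non-terminal N (the right-hand side begins with the left-hand side itself).

A → B C: starts with B
B → , ;: starts with ','
C → C , A: LEFT RECURSIVE (starts with C)
B → ; +: starts with ';'
B → /: starts with '/'
B → / / ;: starts with '/'
C → / A: starts with '/'
C → ε: starts with ε

The grammar has direct left recursion on: C.

Answer: Yes, C is left-recursive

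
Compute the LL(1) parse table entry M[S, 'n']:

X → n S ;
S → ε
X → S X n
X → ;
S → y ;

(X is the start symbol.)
S → ε

To find M[S, 'n'], we find productions for S where 'n' is in the predict set (PREDICT(N → α) = (FIRST(α) \ {ε}) ∪ (FOLLOW(N) if α ⇒* ε)).

Relevant sets:
  FOLLOW(S) = { ';', 'n', 'y' }

S → ε: PREDICT = { ';', 'n', 'y' }
  'n' is in predict set, so this production goes in M[S, 'n']
S → y ;: PREDICT = { 'y' }

M[S, 'n'] = S → ε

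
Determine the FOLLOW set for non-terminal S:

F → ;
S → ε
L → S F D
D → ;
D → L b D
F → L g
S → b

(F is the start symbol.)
{ ';', 'b' }

In L → S F D: S is followed by F D, add FIRST(F D) \ {ε} = { ';', 'b' }

Taking the union: FOLLOW(S) = { ';', 'b' }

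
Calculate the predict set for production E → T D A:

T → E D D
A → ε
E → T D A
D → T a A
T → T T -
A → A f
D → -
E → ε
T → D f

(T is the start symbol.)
PREDICT(E → T D A) = (FIRST(RHS) \ {ε}) ∪ (FOLLOW(E) if ε ∈ FIRST(RHS), i.e. RHS ⇒* ε)
FIRST(T) = { '-' }
FIRST(T D A) = { '-' }
ε ∉ FIRST(T D A), so FOLLOW(E) is not added.
PREDICT(E → T D A) = { '-' }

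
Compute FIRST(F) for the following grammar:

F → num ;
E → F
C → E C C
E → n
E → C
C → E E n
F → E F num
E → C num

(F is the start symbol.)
FIRST sets of the other non-terminals involved (by the same procedure, iterated to a fixed point):
  FIRST(E) = { 'n', 'num' }

From F → num ;:
  - num is a terminal: add 'num' and stop
From F → E F num:
  - E is a non-terminal: add FIRST(E) \ {ε} = { 'n', 'num' }
    E is not nullable, so stop

Collecting: FIRST(F) = { 'n', 'num' }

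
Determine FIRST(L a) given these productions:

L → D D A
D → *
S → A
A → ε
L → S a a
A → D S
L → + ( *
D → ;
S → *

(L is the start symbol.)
{ '*', '+', ';', 'a' }

FIRST sets of the non-terminals involved (from the grammar, by fixed-point iteration):
  FIRST(L) = { '*', '+', ';', 'a' }

To compute FIRST(L a), process the symbols left to right:
Symbol L is a non-terminal. Add FIRST(L) \ {ε} = { '*', '+', ';', 'a' }
L is not nullable (ε ∉ FIRST(L)), so stop here.
FIRST(L a) = { '*', '+', ';', 'a' }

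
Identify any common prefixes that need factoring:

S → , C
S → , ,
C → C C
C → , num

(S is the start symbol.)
Yes, S has productions with common prefix ','

Left-factoring is needed when two productions for the same non-terminal
share a common prefix on the right-hand side.

Productions for S:
  S → , C
  S → , ,
Productions for C:
  C → C C
  C → , num

Found common prefix ',' in productions for S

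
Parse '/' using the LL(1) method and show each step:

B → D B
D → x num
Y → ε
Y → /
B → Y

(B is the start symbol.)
LL(1) parsing maintains a stack (initially the start symbol over $) and the input. At each step: if the stack top is a terminal, match it against the current input token; if it is a non-terminal N, replace it with the RHS of M[N, lookahead] (the unique production whose predict set contains the lookahead).

Stack is shown with the top on the left.

Stack  Input  Action
--------------------
B $    / $    output B → Y
Y $    / $    output Y → /
/ $    / $    match '/'
$      $      accept

The string is accepted.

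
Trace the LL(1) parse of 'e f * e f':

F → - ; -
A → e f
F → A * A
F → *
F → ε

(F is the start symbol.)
Stack is shown with the top on the left.

Stack      Input        Action
------------------------------
F $        e f * e f $  output F → A * A
A * A $    e f * e f $  output A → e f
e f * A $  e f * e f $  match 'e'
f * A $    f * e f $    match 'f'
* A $      * e f $      match '*'
A $        e f $        output A → e f
e f $      e f $        match 'e'
f $        f $          match 'f'
$          $            accept

The string is accepted.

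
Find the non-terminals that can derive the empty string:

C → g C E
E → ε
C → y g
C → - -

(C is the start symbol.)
{ 'E' }

A non-terminal is nullable if it can derive ε (the empty string): either it has an ε-production, or it has a production whose right-hand side consists entirely of nullable non-terminals.

ε-productions: E → ε
So E is immediately nullable.
No further non-terminal can be added: every production for the remaining non-terminals contains a terminal or a non-nullable non-terminal.
Nullable = { 'E' }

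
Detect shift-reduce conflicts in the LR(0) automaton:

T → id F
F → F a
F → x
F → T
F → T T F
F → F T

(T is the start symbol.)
Augment with T' → T and build the canonical LR(0) collection (I0 = CLOSURE({[T' → . T]}), then GOTO on every symbol after a dot until no new states appear). It has 10 states:
  I0: { [T → . id F], [T' → . T] }  — shift
  I1: { [T' → T .] }  — accept
  I2: { [F → . F T], [F → . F a], [F → . T T F], [F → . T], [F → . x], [T → . id F], [T → id . F] }  — shift
  I3: { [F → F . T], [F → F . a], [T → . id F], [T → id F .] }  — shift, reduce
  I4: { [F → T . T F], [F → T .], [T → . id F] }  — shift, reduce
  I5: { [F → x .] }  — reduce
  I6: { [F → . F T], [F → . F a], [F → . T T F], [F → . T], [F → . x], [F → T T . F], [T → . id F] }  — shift
  I7: { [F → F . T], [F → F . a], [F → T T F .], [T → . id F] }  — shift, reduce
  I8: { [F → F T .] }  — reduce
  I9: { [F → F a .] }  — reduce

I3 contains reduce item [T → id F .] and shift items [F → F . a], [T → . id F] — shift-reduce conflict.
I4 contains reduce item [F → T .] and shift item [T → . id F] — shift-reduce conflict.
I7 contains reduce item [F → T T F .] and shift items [F → F . a], [T → . id F] — shift-reduce conflict.

Answer: Yes — I3: [T → id F .] vs [F → F . a]; I4: [F → T .] vs [T → . id F]; I7: [F → T T F .] vs [F → F . a]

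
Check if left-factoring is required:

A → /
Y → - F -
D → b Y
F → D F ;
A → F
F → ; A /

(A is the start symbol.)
No, left-factoring is not needed

Left-factoring is needed when two productions for the same non-terminal
share a common prefix on the right-hand side.

Productions for A:
  A → /
  A → F
Productions for F:
  F → D F ;
  F → ; A /

No common prefixes found.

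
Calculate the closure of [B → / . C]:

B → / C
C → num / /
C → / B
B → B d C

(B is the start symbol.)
To compute CLOSURE, for each item [A → α.Bβ] where B is a non-terminal, add [B → .γ] for all productions B → γ; repeat for the newly added items until nothing changes.

Start with: [B → / . C]
  [B → / . C] has the dot before C: add [C → . num / /], [C → . / B]
No further items can be added.

CLOSURE = { [B → / . C], [C → . / B], [C → . num / /] }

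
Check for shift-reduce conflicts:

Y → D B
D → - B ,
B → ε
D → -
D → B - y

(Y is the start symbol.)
Augment with Y' → Y and build the canonical LR(0) collection (I0 = CLOSURE({[Y' → . Y]}), then GOTO on every symbol after a dot until no new states appear). It has 10 states:
  I0: { [B → .], [D → . - B ,], [D → . -], [D → . B - y], [Y → . D B], [Y' → . Y] }  — shift, reduce
  I1: { [B → .], [D → - . B ,], [D → - .] }  — 2 reduces
  I2: { [D → B . - y] }  — shift
  I3: { [B → .], [Y → D . B] }  — reduce
  I4: { [Y' → Y .] }  — accept
  I5: { [Y → D B .] }  — reduce
  I6: { [D → B - . y] }  — shift
  I7: { [D → B - y .] }  — reduce
  I8: { [D → - B . ,] }  — shift
  I9: { [D → - B , .] }  — reduce

I0 contains reduce item [B → .] and shift items [D → . -], [D → . - B ,] — shift-reduce conflict.

Answer: Yes — I0: [B → .] vs [D → . -]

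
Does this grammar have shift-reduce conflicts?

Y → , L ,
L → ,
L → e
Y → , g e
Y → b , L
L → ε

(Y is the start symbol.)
Yes — I1: [L → .] vs [L → . ,]; I4: [L → .] vs [L → . ,]

A shift-reduce conflict occurs when an LR(0) state has both:
  - a complete (reduce) item [A → α .] (dot at the end), and
  - a shift item [B → β . c γ] (dot before a terminal).

Augment with Y' → Y and build the canonical LR(0) collection (I0 = CLOSURE({[Y' → . Y]}), then GOTO on every symbol after a dot until no new states appear). It has 12 states:
  I0: { [Y → . , L ,], [Y → . , g e], [Y → . b , L], [Y' → . Y] }  — shift
  I1: { [L → . ,], [L → . e], [L → .], [Y → , . L ,], [Y → , . g e] }  — shift, reduce
  I2: { [Y' → Y .] }  — accept
  I3: { [Y → b . , L] }  — shift
  I4: { [L → . ,], [L → . e], [L → .], [Y → b , . L] }  — shift, reduce
  I5: { [L → , .] }  — reduce
  I6: { [Y → b , L .] }  — reduce
  I7: { [L → e .] }  — reduce
  I8: { [Y → , L . ,] }  — shift
  I9: { [Y → , g . e] }  — shift
  I10: { [Y → , g e .] }  — reduce
  I11: { [Y → , L , .] }  — reduce

I1 contains reduce item [L → .] and shift items [L → . ,], [L → . e], [Y → , . g e] — shift-reduce conflict.
I4 contains reduce item [L → .] and shift items [L → . ,], [L → . e] — shift-reduce conflict.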